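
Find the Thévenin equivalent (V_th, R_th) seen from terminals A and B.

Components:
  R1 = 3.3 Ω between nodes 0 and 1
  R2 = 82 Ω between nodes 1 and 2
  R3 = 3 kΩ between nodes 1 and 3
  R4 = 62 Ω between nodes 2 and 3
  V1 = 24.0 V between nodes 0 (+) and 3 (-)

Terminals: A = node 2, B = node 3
Step 1 — V_th is the open-circuit voltage V_A - V_B (nothing connected across the terminals).
Nodal analysis, taking node 3 as the 0 V reference.
Source V1 fixes V_0 = 24 V.
KCL at each unknown node (sum of currents leaving = 0; resistances in Ω):
  Node 1: (V_1 - 24)/3.3 + (V_1 - V_2)/82 + (V_1 - 0)/3000 = 0
  Node 2: (V_2 - V_1)/82 + (V_2 - 0)/62 = 0
Collecting terms (coefficients in siemens):
  0.3156·V_1 - 0.0122·V_2 = 7.273
  0.02832·V_2 - 0.0122·V_1 = 0
Determinant D = (0.3156)(0.02832) - (-0.0122)(-0.0122) = 0.008789
V_1 = [(7.273)(0.02832) - (-0.0122)(0)]/D = 23.44 V
V_2 = [(0.3156)(0) - (7.273)(-0.0122)]/D = 10.09 V
V_th = V_2 - V_3 = 10.09 - 0 = 10.09 V
Step 2 — R_th: zero the source — replace V1 by a short circuit (node 3 merges into node 0) — and find the resistance seen between A (node 2) and B (node 0).
Reduce the network between node 2 (A) and node 0 (B) by series/parallel combination:
  Rp1 = R1 ‖ R3 (parallel, both between nodes 0 and 1) = 1/(1/3.3 + 1/3000) = 3.296 Ω
  Rs1 = R2 + Rp1 (series, joined only at node 1) = 82 + 3.296 = 85.3 Ω
  Rp2 = R4 ‖ Rs1 (parallel, both between nodes 0 and 2) = 1/(1/62 + 1/85.3) = 35.9 Ω
R_th = 35.9 Ω

Final answer: V_th = 10.09 V, R_th = 35.9 Ω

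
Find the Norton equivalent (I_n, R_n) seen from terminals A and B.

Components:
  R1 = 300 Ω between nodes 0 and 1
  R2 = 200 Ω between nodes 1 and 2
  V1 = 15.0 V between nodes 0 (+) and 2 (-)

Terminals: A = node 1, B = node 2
Find the Thévenin equivalent first; then I_n = V_th/R_th and R_n = R_th.
Step 1 — V_th is the open-circuit voltage V_A - V_B (nothing connected across the terminals).
Nodal analysis, taking node 2 as the 0 V reference.
Source V1 fixes V_0 = 15 V.
KCL at each unknown node (sum of currents leaving = 0; resistances in Ω):
  Node 1: (V_1 - 15)/300 + (V_1 - 0)/200 = 0
Collecting terms: 0.008333 × V_1 = 0.05  =>  V_1 = 6 V
V_th = V_1 - V_2 = 6 - 0 = 6 V
Step 2 — R_th: zero the source — replace V1 by a short circuit (node 2 merges into node 0) — and find the resistance seen between A (node 1) and B (node 0).
Reduce the network between node 1 (A) and node 0 (B) by series/parallel combination:
  Rp1 = R1 ‖ R2 (parallel, both between nodes 0 and 1) = 1/(1/300 + 1/200) = 120 Ω
R_th = 120 Ω
I_n = V_th/R_th = 6/120 = 0.05 A, and R_n = R_th = 120 Ω

Final answer: I_n = 0.05 A, R_n = 120 Ω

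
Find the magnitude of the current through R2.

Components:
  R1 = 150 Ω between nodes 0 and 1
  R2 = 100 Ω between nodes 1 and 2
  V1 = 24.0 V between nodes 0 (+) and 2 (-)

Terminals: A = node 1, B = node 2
Nodal analysis, taking node 2 as the 0 V reference.
Source V1 fixes V_0 = 24 V.
KCL at each unknown node (sum of currents leaving = 0; resistances in Ω):
  Node 1: (V_1 - 24)/150 + (V_1 - 0)/100 = 0
Collecting terms: 0.01667 × V_1 = 0.16  =>  V_1 = 9.6 V
I_R2 = (V_1 - V_2)/R2 = (9.6 - 0)/100 = 0.096 A
|I_R2| = 0.096 A

Final answer: |I_R2| = 0.096 A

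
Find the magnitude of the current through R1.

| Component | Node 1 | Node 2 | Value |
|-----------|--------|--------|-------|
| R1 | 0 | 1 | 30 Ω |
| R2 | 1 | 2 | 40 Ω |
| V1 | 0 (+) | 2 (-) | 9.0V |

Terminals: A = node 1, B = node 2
Nodal analysis, taking node 2 as the 0 V reference.
Source V1 fixes V_0 = 9 V.
KCL at each unknown node (sum of currents leaving = 0; resistances in Ω):
  Node 1: (V_1 - 9)/30 + (V_1 - 0)/40 = 0
Collecting terms: 0.05833 × V_1 = 0.3  =>  V_1 = 5.143 V
I_R1 = (V_0 - V_1)/R1 = (9 - 5.143)/30 = 0.1286 A
|I_R1| = 0.1286 A

Final answer: |I_R1| = 0.1286 A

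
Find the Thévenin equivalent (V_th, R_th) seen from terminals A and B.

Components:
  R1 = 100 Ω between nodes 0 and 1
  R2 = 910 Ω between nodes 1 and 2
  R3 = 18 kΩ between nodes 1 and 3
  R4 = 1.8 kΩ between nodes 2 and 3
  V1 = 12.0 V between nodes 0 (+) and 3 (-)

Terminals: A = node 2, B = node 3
Step 1 — V_th is the open-circuit voltage V_A - V_B (nothing connected across the terminals).
Nodal analysis, taking node 3 as the 0 V reference.
Source V1 fixes V_0 = 12 V.
KCL at each unknown node (sum of currents leaving = 0; resistances in Ω):
  Node 1: (V_1 - 12)/100 + (V_1 - V_2)/910 + (V_1 - 0)/18000 = 0
  Node 2: (V_2 - V_1)/910 + (V_2 - 0)/1800 = 0
Collecting terms (coefficients in siemens):
  0.01115·V_1 - 0.001099·V_2 = 0.12
  0.001654·V_2 - 0.001099·V_1 = 0
Determinant D = (0.01115)(0.001654) - (-0.001099)(-0.001099) = 0.00001725
V_1 = [(0.12)(0.001654) - (-0.001099)(0)]/D = 11.51 V
V_2 = [(0.01115)(0) - (0.12)(-0.001099)]/D = 7.646 V
V_th = V_2 - V_3 = 7.646 - 0 = 7.646 V
Step 2 — R_th: zero the source — replace V1 by a short circuit (node 3 merges into node 0) — and find the resistance seen between A (node 2) and B (node 0).
Reduce the network between node 2 (A) and node 0 (B) by series/parallel combination:
  Rp1 = R1 ‖ R3 (parallel, both between nodes 0 and 1) = 1/(1/100 + 1/18000) = 99.45 Ω
  Rs1 = R2 + Rp1 (series, joined only at node 1) = 910 + 99.45 = 1009 Ω
  Rp2 = R4 ‖ Rs1 (parallel, both between nodes 0 and 2) = 1/(1/1800 + 1/1009) = 646.7 Ω
R_th = 646.7 Ω

Final answer: V_th = 7.646 V, R_th = 646.7 Ω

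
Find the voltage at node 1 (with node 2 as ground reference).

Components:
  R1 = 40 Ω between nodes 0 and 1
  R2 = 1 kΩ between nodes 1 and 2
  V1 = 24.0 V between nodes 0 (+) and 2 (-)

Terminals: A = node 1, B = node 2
Nodal analysis, taking node 2 as the 0 V reference.
Source V1 fixes V_0 = 24 V.
KCL at each unknown node (sum of currents leaving = 0; resistances in Ω):
  Node 1: (V_1 - 24)/40 + (V_1 - 0)/1000 = 0
Collecting terms: 0.026 × V_1 = 0.6  =>  V_1 = 23.08 V
The requested potential is V_1 = 23.08 V.

Final answer: V_1 = 23.08 V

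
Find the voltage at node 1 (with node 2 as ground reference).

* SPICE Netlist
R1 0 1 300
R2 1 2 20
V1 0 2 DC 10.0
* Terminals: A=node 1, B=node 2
Nodal analysis, taking node 2 as the 0 V reference.
Source V1 fixes V_0 = 10 V.
KCL at each unknown node (sum of currents leaving = 0; resistances in Ω):
  Node 1: (V_1 - 10)/300 + (V_1 - 0)/20 = 0
Collecting terms: 0.05333 × V_1 = 0.03333  =>  V_1 = 0.625 V
The requested potential is V_1 = 0.625 V.

Final answer: V_1 = 0.625 V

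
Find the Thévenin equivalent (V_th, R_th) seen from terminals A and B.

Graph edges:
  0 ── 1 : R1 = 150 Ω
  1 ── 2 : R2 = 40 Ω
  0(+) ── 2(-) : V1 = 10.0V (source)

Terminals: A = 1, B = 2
Step 1 — V_th is the open-circuit voltage V_A - V_B (nothing connected across the terminals).
Nodal analysis, taking node 2 as the 0 V reference.
Source V1 fixes V_0 = 10 V.
KCL at each unknown node (sum of currents leaving = 0; resistances in Ω):
  Node 1: (V_1 - 10)/150 + (V_1 - 0)/40 = 0
Collecting terms: 0.03167 × V_1 = 0.06667  =>  V_1 = 2.105 V
V_th = V_1 - V_2 = 2.105 - 0 = 2.105 V
Step 2 — R_th: zero the source — replace V1 by a short circuit (node 2 merges into node 0) — and find the resistance seen between A (node 1) and B (node 0).
Reduce the network between node 1 (A) and node 0 (B) by series/parallel combination:
  Rp1 = R1 ‖ R2 (parallel, both between nodes 0 and 1) = 1/(1/150 + 1/40) = 31.58 Ω
R_th = 31.58 Ω

Final answer: V_th = 2.105 V, R_th = 31.58 Ω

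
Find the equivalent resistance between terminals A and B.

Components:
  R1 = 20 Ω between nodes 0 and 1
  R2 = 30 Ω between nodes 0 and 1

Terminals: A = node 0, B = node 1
Reduce the network between node 0 (A) and node 1 (B) by series/parallel combination:
  Rp1 = R1 ‖ R2 (parallel, both between nodes 0 and 1) = 1/(1/20 + 1/30) = 12 Ω
R_eq = 12 Ω

Final answer: 12 Ω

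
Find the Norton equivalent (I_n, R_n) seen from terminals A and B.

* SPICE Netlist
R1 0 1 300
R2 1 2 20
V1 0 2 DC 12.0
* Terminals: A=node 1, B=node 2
Find the Thévenin equivalent first; then I_n = V_th/R_th and R_n = R_th.
Step 1 — V_th is the open-circuit voltage V_A - V_B (nothing connected across the terminals).
Nodal analysis, taking node 2 as the 0 V reference.
Source V1 fixes V_0 = 12 V.
KCL at each unknown node (sum of currents leaving = 0; resistances in Ω):
  Node 1: (V_1 - 12)/300 + (V_1 - 0)/20 = 0
Collecting terms: 0.05333 × V_1 = 0.04  =>  V_1 = 0.75 V
V_th = V_1 - V_2 = 0.75 - 0 = 0.75 V
Step 2 — R_th: zero the source — replace V1 by a short circuit (node 2 merges into node 0) — and find the resistance seen between A (node 1) and B (node 0).
Reduce the network between node 1 (A) and node 0 (B) by series/parallel combination:
  Rp1 = R1 ‖ R2 (parallel, both between nodes 0 and 1) = 1/(1/300 + 1/20) = 18.75 Ω
R_th = 18.75 Ω
I_n = V_th/R_th = 0.75/18.75 = 0.04 A, and R_n = R_th = 18.75 Ω

Final answer: I_n = 0.04 A, R_n = 18.75 Ω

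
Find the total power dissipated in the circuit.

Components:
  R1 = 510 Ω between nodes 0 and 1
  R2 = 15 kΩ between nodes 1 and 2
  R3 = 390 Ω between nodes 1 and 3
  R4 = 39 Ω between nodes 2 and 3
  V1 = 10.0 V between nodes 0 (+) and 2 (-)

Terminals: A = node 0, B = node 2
Nodal analysis, taking node 2 as the 0 V reference.
Source V1 fixes V_0 = 10 V.
KCL at each unknown node (sum of currents leaving = 0; resistances in Ω):
  Node 1: (V_1 - 10)/510 + (V_1 - 0)/15000 + (V_1 - V_3)/390 = 0
  Node 3: (V_3 - V_1)/390 + (V_3 - 0)/39 = 0
Collecting terms (coefficients in siemens):
  0.004592·V_1 - 0.002564·V_3 = 0.01961
  0.02821·V_3 - 0.002564·V_1 = 0
Determinant D = (0.004592)(0.02821) - (-0.002564)(-0.002564) = 0.0001229
V_1 = [(0.01961)(0.02821) - (-0.002564)(0)]/D = 4.499 V
V_3 = [(0.004592)(0) - (0.01961)(-0.002564)]/D = 0.409 V
Power in each resistor, P = (ΔV)²/R:
  P_R1 = (10 - 4.499)²/510 = 0.05934 W
  P_R2 = (4.499 - 0)²/15000 = 0.001349 W
  P_R3 = (4.499 - 0.409)²/390 = 0.04289 W
  P_R4 = (0 - 0.409)²/39 = 0.004289 W
P_total = P_R1 + P_R2 + P_R3 + P_R4 = 0.1079 W

Final answer: 0.1079 W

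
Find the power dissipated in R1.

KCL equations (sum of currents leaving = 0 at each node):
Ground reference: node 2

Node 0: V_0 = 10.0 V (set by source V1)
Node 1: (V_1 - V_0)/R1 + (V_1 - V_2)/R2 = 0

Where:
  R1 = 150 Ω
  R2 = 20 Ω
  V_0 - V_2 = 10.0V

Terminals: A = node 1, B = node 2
Nodal analysis, taking node 2 as the 0 V reference.
Source V1 fixes V_0 = 10 V.
KCL at each unknown node (sum of currents leaving = 0; resistances in Ω):
  Node 1: (V_1 - 10)/150 + (V_1 - 0)/20 = 0
Collecting terms: 0.05667 × V_1 = 0.06667  =>  V_1 = 1.176 V
I_R1 = (V_0 - V_1)/R1 = (10 - 1.176)/150 = 0.05882 A
P_R1 = I_R1² × R1 = (0.05882)² × 150 = 0.519 W

Final answer: 0.519 W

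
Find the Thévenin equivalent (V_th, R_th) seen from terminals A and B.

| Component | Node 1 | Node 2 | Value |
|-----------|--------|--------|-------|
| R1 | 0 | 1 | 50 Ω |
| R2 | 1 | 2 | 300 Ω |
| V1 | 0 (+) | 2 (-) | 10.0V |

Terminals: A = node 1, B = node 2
Step 1 — V_th is the open-circuit voltage V_A - V_B (nothing connected across the terminals).
Nodal analysis, taking node 2 as the 0 V reference.
Source V1 fixes V_0 = 10 V.
KCL at each unknown node (sum of currents leaving = 0; resistances in Ω):
  Node 1: (V_1 - 10)/50 + (V_1 - 0)/300 = 0
Collecting terms: 0.02333 × V_1 = 0.2  =>  V_1 = 8.571 V
V_th = V_1 - V_2 = 8.571 - 0 = 8.571 V
Step 2 — R_th: zero the source — replace V1 by a short circuit (node 2 merges into node 0) — and find the resistance seen between A (node 1) and B (node 0).
Reduce the network between node 1 (A) and node 0 (B) by series/parallel combination:
  Rp1 = R1 ‖ R2 (parallel, both between nodes 0 and 1) = 1/(1/50 + 1/300) = 42.86 Ω
R_th = 42.86 Ω

Final answer: V_th = 8.571 V, R_th = 42.86 Ω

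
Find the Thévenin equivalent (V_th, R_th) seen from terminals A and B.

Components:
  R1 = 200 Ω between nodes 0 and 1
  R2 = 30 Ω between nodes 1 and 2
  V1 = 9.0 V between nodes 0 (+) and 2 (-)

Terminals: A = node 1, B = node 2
Step 1 — V_th is the open-circuit voltage V_A - V_B (nothing connected across the terminals).
Nodal analysis, taking node 2 as the 0 V reference.
Source V1 fixes V_0 = 9 V.
KCL at each unknown node (sum of currents leaving = 0; resistances in Ω):
  Node 1: (V_1 - 9)/200 + (V_1 - 0)/30 = 0
Collecting terms: 0.03833 × V_1 = 0.045  =>  V_1 = 1.174 V
V_th = V_1 - V_2 = 1.174 - 0 = 1.174 V
Step 2 — R_th: zero the source — replace V1 by a short circuit (node 2 merges into node 0) — and find the resistance seen between A (node 1) and B (node 0).
Reduce the network between node 1 (A) and node 0 (B) by series/parallel combination:
  Rp1 = R1 ‖ R2 (parallel, both between nodes 0 and 1) = 1/(1/200 + 1/30) = 26.09 Ω
R_th = 26.09 Ω

Final answer: V_th = 1.174 V, R_th = 26.09 Ω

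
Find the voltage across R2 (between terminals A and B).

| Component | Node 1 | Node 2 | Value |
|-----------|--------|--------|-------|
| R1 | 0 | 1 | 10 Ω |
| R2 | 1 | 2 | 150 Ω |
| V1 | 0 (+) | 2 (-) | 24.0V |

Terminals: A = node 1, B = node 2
R1 and R2 are in series across V1 (node 0 → node 1 → node 2), and the output A–B is taken across R2, so this is a voltage divider.
Series current: I = V1/(R1 + R2) = 24/(10 + 150) = 24/160 = 0.15 A
V_R2 = I × R2 = V1 × R2/(R1 + R2) = 24 × 150/160 = 22.5 V

Final answer: 22.5 V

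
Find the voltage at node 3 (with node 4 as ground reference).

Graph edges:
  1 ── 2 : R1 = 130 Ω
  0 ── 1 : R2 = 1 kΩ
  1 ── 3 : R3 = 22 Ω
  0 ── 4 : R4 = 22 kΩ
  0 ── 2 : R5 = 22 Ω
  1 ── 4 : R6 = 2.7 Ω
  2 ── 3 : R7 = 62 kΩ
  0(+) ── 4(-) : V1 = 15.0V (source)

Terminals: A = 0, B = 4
Nodal analysis, taking node 4 as the 0 V reference.
Source V1 fixes V_0 = 15 V.
KCL at each unknown node (sum of currents leaving = 0; resistances in Ω):
  Node 1: (V_1 - V_2)/130 + (V_1 - 15)/1000 + (V_1 - V_3)/22 + (V_1 - 0)/2.7 = 0
  Node 2: (V_2 - V_1)/130 + (V_2 - 15)/22 + (V_2 - V_3)/62000 = 0
  Node 3: (V_3 - V_1)/22 + (V_3 - V_2)/62000 = 0
Collecting terms (coefficients in siemens):
  0.4245·V_1 - 0.007692·V_2 - 0.04545·V_3 = 0.015
  0.05316·V_2 - 0.007692·V_1 - 0.00001613·V_3 = 0.6818
  0.04547·V_3 - 0.04545·V_1 - 0.00001613·V_2 = 0
Solving these 3 simultaneous equations (Gaussian elimination) gives:
  V_1 = 0.3013 V, V_2 = 12.87 V, V_3 = 0.3057 V
The requested potential is V_3 = 0.3057 V.

Final answer: V_3 = 0.3057 V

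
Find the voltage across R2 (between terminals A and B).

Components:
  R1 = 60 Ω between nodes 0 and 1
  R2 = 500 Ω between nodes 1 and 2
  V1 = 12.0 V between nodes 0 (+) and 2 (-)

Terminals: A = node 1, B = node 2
R1 and R2 are in series across V1 (node 0 → node 1 → node 2), and the output A–B is taken across R2, so this is a voltage divider.
Series current: I = V1/(R1 + R2) = 12/(60 + 500) = 12/560 = 0.02143 A
V_R2 = I × R2 = V1 × R2/(R1 + R2) = 12 × 500/560 = 10.71 V

Final answer: 10.71 V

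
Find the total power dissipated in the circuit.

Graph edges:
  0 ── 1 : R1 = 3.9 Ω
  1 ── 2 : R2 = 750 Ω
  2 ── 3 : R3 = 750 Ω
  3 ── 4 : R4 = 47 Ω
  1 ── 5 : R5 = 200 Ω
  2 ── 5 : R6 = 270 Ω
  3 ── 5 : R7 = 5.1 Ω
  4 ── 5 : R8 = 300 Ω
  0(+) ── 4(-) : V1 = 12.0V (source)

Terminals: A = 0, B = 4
Nodal analysis, taking node 4 as the 0 V reference.
Source V1 fixes V_0 = 12 V.
KCL at each unknown node (sum of currents leaving = 0; resistances in Ω):
  Node 1: (V_1 - 12)/3.9 + (V_1 - V_2)/750 + (V_1 - V_5)/200 = 0
  Node 2: (V_2 - V_1)/750 + (V_2 - V_3)/750 + (V_2 - V_5)/270 = 0
  Node 3: (V_3 - V_2)/750 + (V_3 - 0)/47 + (V_3 - V_5)/5.1 = 0
  Node 5: (V_5 - V_1)/200 + (V_5 - V_2)/270 + (V_5 - V_3)/5.1 + (V_5 - 0)/300 = 0
Collecting terms (coefficients in siemens):
  0.2627·V_1 - 0.001333·V_2 - 0.005·V_5 = 3.077
  0.00637·V_2 - 0.001333·V_1 - 0.001333·V_3 - 0.003704·V_5 = 0
  0.2187·V_3 - 0.001333·V_2 - 0.1961·V_5 = 0
  0.2081·V_5 - 0.005·V_1 - 0.003704·V_2 - 0.1961·V_3 = 0
Solving these 4 simultaneous equations (Gaussian elimination) gives:
  V_1 = 11.78 V, V_2 = 4.385 V, V_3 = 2.257 V, V_5 = 2.488 V
Power in each resistor, P = (ΔV)²/R:
  P_R1 = (12 - 11.78)²/3.9 = 0.01237 W
  P_R2 = (11.78 - 4.385)²/750 = 0.07293 W
  P_R3 = (4.385 - 2.257)²/750 = 0.006033 W
  P_R4 = (2.257 - 0)²/47 = 0.1084 W
  P_R5 = (11.78 - 2.488)²/200 = 0.4317 W
  P_R6 = (4.385 - 2.488)²/270 = 0.01332 W
  P_R7 = (2.257 - 2.488)²/5.1 = 0.01042 W
  P_R8 = (0 - 2.488)²/300 = 0.02063 W
P_total = P_R1 + P_R2 + P_R3 + P_R4 + P_R5 + P_R6 + P_R7 + P_R8 = 0.6759 W

Final answer: 0.6759 W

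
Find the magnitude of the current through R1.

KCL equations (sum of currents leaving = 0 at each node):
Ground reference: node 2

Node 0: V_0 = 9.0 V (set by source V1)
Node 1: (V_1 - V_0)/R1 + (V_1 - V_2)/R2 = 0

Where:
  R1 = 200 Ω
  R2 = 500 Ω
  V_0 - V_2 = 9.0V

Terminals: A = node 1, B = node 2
Nodal analysis, taking node 2 as the 0 V reference.
Source V1 fixes V_0 = 9 V.
KCL at each unknown node (sum of currents leaving = 0; resistances in Ω):
  Node 1: (V_1 - 9)/200 + (V_1 - 0)/500 = 0
Collecting terms: 0.007 × V_1 = 0.045  =>  V_1 = 6.429 V
I_R1 = (V_0 - V_1)/R1 = (9 - 6.429)/200 = 0.01286 A
|I_R1| = 0.01286 A

Final answer: |I_R1| = 0.01286 A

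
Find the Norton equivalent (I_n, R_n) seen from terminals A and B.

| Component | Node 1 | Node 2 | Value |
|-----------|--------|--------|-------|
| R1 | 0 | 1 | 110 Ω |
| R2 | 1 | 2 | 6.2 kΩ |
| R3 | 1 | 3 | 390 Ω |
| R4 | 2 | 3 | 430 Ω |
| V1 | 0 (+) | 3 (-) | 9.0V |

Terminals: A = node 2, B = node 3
Find the Thévenin equivalent first; then I_n = V_th/R_th and R_n = R_th.
Step 1 — V_th is the open-circuit voltage V_A - V_B (nothing connected across the terminals).
Nodal analysis, taking node 3 as the 0 V reference.
Source V1 fixes V_0 = 9 V.
KCL at each unknown node (sum of currents leaving = 0; resistances in Ω):
  Node 1: (V_1 - 9)/110 + (V_1 - V_2)/6200 + (V_1 - 0)/390 = 0
  Node 2: (V_2 - V_1)/6200 + (V_2 - 0)/430 = 0
Collecting terms (coefficients in siemens):
  0.01182·V_1 - 0.0001613·V_2 = 0.08182
  0.002487·V_2 - 0.0001613·V_1 = 0
Determinant D = (0.01182)(0.002487) - (-0.0001613)(-0.0001613) = 0.00002936
V_1 = [(0.08182)(0.002487) - (-0.0001613)(0)]/D = 6.93 V
V_2 = [(0.01182)(0) - (0.08182)(-0.0001613)]/D = 0.4495 V
V_th = V_2 - V_3 = 0.4495 - 0 = 0.4495 V
Step 2 — R_th: zero the source — replace V1 by a short circuit (node 3 merges into node 0) — and find the resistance seen between A (node 2) and B (node 0).
Reduce the network between node 2 (A) and node 0 (B) by series/parallel combination:
  Rp1 = R1 ‖ R3 (parallel, both between nodes 0 and 1) = 1/(1/110 + 1/390) = 85.8 Ω
  Rs1 = R2 + Rp1 (series, joined only at node 1) = 6200 + 85.8 = 6286 Ω
  Rp2 = R4 ‖ Rs1 (parallel, both between nodes 0 and 2) = 1/(1/430 + 1/6286) = 402.5 Ω
R_th = 402.5 Ω
I_n = V_th/R_th = 0.4495/402.5 = 0.001117 A, and R_n = R_th = 402.5 Ω

Final answer: I_n = 0.001117 A, R_n = 402.5 Ω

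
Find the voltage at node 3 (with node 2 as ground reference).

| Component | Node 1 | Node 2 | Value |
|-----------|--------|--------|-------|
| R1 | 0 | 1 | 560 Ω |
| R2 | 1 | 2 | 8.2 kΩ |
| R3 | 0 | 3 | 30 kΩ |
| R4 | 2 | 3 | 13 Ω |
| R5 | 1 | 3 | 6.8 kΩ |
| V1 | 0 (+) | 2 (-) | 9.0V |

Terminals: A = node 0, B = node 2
Nodal analysis, taking node 2 as the 0 V reference.
Source V1 fixes V_0 = 9 V.
KCL at each unknown node (sum of currents leaving = 0; resistances in Ω):
  Node 1: (V_1 - 9)/560 + (V_1 - 0)/8200 + (V_1 - V_3)/6800 = 0
  Node 3: (V_3 - 9)/30000 + (V_3 - 0)/13 + (V_3 - V_1)/6800 = 0
Collecting terms (coefficients in siemens):
  0.002055·V_1 - 0.0001471·V_3 = 0.01607
  0.0771·V_3 - 0.0001471·V_1 = 0.0003
Determinant D = (0.002055)(0.0771) - (-0.0001471)(-0.0001471) = 0.0001584
V_1 = [(0.01607)(0.0771) - (-0.0001471)(0.0003)]/D = 7.823 V
V_3 = [(0.002055)(0.0003) - (0.01607)(-0.0001471)]/D = 0.01881 V
The requested potential is V_3 = 0.01881 V.

Final answer: V_3 = 0.01881 V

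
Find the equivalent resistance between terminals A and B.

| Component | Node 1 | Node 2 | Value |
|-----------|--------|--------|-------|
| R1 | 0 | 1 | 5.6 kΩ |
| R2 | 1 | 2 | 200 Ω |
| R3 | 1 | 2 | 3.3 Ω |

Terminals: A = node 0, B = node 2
Reduce the network between node 0 (A) and node 2 (B) by series/parallel combination:
  Rp1 = R2 ‖ R3 (parallel, both between nodes 1 and 2) = 1/(1/200 + 1/3.3) = 3.246 Ω
  Rs1 = R1 + Rp1 (series, joined only at node 1) = 5600 + 3.246 = 5603 Ω
R_eq = 5.603 kΩ

Final answer: 5.603 kΩ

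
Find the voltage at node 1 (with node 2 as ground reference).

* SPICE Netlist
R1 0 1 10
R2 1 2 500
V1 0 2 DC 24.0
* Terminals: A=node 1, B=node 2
Nodal analysis, taking node 2 as the 0 V reference.
Source V1 fixes V_0 = 24 V.
KCL at each unknown node (sum of currents leaving = 0; resistances in Ω):
  Node 1: (V_1 - 24)/10 + (V_1 - 0)/500 = 0
Collecting terms: 0.102 × V_1 = 2.4  =>  V_1 = 23.53 V
The requested potential is V_1 = 23.53 V.

Final answer: V_1 = 23.53 V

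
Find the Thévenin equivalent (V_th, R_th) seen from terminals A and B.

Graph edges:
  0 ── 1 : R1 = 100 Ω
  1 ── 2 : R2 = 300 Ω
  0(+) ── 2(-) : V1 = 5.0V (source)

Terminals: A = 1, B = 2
Step 1 — V_th is the open-circuit voltage V_A - V_B (nothing connected across the terminals).
Nodal analysis, taking node 2 as the 0 V reference.
Source V1 fixes V_0 = 5 V.
KCL at each unknown node (sum of currents leaving = 0; resistances in Ω):
  Node 1: (V_1 - 5)/100 + (V_1 - 0)/300 = 0
Collecting terms: 0.01333 × V_1 = 0.05  =>  V_1 = 3.75 V
V_th = V_1 - V_2 = 3.75 - 0 = 3.75 V
Step 2 — R_th: zero the source — replace V1 by a short circuit (node 2 merges into node 0) — and find the resistance seen between A (node 1) and B (node 0).
Reduce the network between node 1 (A) and node 0 (B) by series/parallel combination:
  Rp1 = R1 ‖ R2 (parallel, both between nodes 0 and 1) = 1/(1/100 + 1/300) = 75 Ω
R_th = 75 Ω

Final answer: V_th = 3.75 V, R_th = 75 Ω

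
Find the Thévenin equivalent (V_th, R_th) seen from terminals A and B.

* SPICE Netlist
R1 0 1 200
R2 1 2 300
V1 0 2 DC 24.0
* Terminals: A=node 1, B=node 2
Step 1 — V_th is the open-circuit voltage V_A - V_B (nothing connected across the terminals).
Nodal analysis, taking node 2 as the 0 V reference.
Source V1 fixes V_0 = 24 V.
KCL at each unknown node (sum of currents leaving = 0; resistances in Ω):
  Node 1: (V_1 - 24)/200 + (V_1 - 0)/300 = 0
Collecting terms: 0.008333 × V_1 = 0.12  =>  V_1 = 14.4 V
V_th = V_1 - V_2 = 14.4 - 0 = 14.4 V
Step 2 — R_th: zero the source — replace V1 by a short circuit (node 2 merges into node 0) — and find the resistance seen between A (node 1) and B (node 0).
Reduce the network between node 1 (A) and node 0 (B) by series/parallel combination:
  Rp1 = R1 ‖ R2 (parallel, both between nodes 0 and 1) = 1/(1/200 + 1/300) = 120 Ω
R_th = 120 Ω

Final answer: V_th = 14.4 V, R_th = 120 Ω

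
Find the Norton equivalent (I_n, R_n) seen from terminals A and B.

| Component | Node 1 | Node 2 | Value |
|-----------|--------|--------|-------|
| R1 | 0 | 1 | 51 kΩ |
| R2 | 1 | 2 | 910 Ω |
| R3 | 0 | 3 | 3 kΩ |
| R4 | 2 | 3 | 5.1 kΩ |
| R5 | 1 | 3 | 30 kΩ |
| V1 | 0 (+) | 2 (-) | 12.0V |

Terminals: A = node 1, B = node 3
Find the Thévenin equivalent first; then I_n = V_th/R_th and R_n = R_th.
Step 1 — V_th is the open-circuit voltage V_A - V_B (nothing connected across the terminals).
Nodal analysis, taking node 2 as the 0 V reference.
Source V1 fixes V_0 = 12 V.
KCL at each unknown node (sum of currents leaving = 0; resistances in Ω):
  Node 1: (V_1 - 12)/51000 + (V_1 - 0)/910 + (V_1 - V_3)/30000 = 0
  Node 3: (V_3 - 12)/3000 + (V_3 - 0)/5100 + (V_3 - V_1)/30000 = 0
Collecting terms (coefficients in siemens):
  0.001152·V_1 - 0.00003333·V_3 = 0.0002353
  0.0005627·V_3 - 0.00003333·V_1 = 0.004
Determinant D = (0.001152)(0.0005627) - (-0.00003333)(-0.00003333) = 0.0000006471
V_1 = [(0.0002353)(0.0005627) - (-0.00003333)(0.004)]/D = 0.4107 V
V_3 = [(0.001152)(0.004) - (0.0002353)(-0.00003333)]/D = 7.132 V
V_th = V_1 - V_3 = 0.4107 - 7.132 = -6.722 V
Step 2 — R_th: zero the source — replace V1 by a short circuit (node 2 merges into node 0) — and find the resistance seen between A (node 1) and B (node 3).
Reduce the network between node 1 (A) and node 3 (B) by series/parallel combination:
  Rp1 = R1 ‖ R2 (parallel, both between nodes 0 and 1) = 1/(1/51000 + 1/910) = 894 Ω
  Rp2 = R3 ‖ R4 (parallel, both between nodes 0 and 3) = 1/(1/3000 + 1/5100) = 1889 Ω
  Rs1 = Rp1 + Rp2 (series, joined only at node 0) = 894 + 1889 = 2783 Ω
  Rp3 = R5 ‖ Rs1 (parallel, both between nodes 1 and 3) = 1/(1/30000 + 1/2783) = 2547 Ω
R_th = 2.547 kΩ
I_n = V_th/R_th = -6.722/2547 = -0.002639 A, and R_n = R_th = 2.547 kΩ

Final answer: I_n = -0.002639 A, R_n = 2.547 kΩ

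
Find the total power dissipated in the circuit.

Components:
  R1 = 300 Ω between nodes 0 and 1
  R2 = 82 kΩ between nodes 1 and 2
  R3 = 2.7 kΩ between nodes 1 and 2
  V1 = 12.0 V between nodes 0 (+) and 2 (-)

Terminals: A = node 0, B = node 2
Nodal analysis, taking node 2 as the 0 V reference.
Source V1 fixes V_0 = 12 V.
KCL at each unknown node (sum of currents leaving = 0; resistances in Ω):
  Node 1: (V_1 - 12)/300 + (V_1 - 0)/82000 + (V_1 - 0)/2700 = 0
Collecting terms: 0.003716 × V_1 = 0.04  =>  V_1 = 10.76 V
Power in each resistor, P = (ΔV)²/R:
  P_R1 = (12 - 10.76)²/300 = 0.005088 W
  P_R2 = (10.76 - 0)²/82000 = 0.001413 W
  P_R3 = (10.76 - 0)²/2700 = 0.04292 W
P_total = P_R1 + P_R2 + P_R3 = 0.04942 W

Final answer: 0.04942 W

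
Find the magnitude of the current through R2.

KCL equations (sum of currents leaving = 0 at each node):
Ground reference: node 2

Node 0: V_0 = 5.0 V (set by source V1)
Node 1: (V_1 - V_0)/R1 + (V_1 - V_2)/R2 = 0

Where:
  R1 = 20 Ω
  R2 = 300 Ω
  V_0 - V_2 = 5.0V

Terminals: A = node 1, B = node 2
Nodal analysis, taking node 2 as the 0 V reference.
Source V1 fixes V_0 = 5 V.
KCL at each unknown node (sum of currents leaving = 0; resistances in Ω):
  Node 1: (V_1 - 5)/20 + (V_1 - 0)/300 = 0
Collecting terms: 0.05333 × V_1 = 0.25  =>  V_1 = 4.688 V
I_R2 = (V_1 - V_2)/R2 = (4.688 - 0)/300 = 0.01562 A
|I_R2| = 0.01562 A

Final answer: |I_R2| = 0.01562 A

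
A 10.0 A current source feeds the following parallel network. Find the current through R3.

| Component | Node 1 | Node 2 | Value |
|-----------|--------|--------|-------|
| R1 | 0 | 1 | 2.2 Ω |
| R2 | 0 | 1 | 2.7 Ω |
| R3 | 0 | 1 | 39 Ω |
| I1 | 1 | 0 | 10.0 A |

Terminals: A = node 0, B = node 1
All resistors sit directly between nodes 0 and 1, so they are in parallel and share one voltage V; the full source current 10 A splits among them.
1/R_par = 1/2.2 + 1/2.7 + 1/39 = 0.8506 S  =>  R_par = 1.176 Ω
V = I × R_par = 10 × 1.176 = 11.76 V
I_R3 = V/R3 = 11.76/39 = 0.3015 A

Final answer: 0.3015 A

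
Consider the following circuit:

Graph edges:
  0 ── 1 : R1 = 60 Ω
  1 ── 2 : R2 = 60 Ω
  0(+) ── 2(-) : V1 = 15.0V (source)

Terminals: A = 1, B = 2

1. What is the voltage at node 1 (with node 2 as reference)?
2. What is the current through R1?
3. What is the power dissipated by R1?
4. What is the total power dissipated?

Nodal analysis, taking node 2 as the 0 V reference.
Source V1 fixes V_0 = 15 V.
KCL at each unknown node (sum of currents leaving = 0; resistances in Ω):
  Node 1: (V_1 - 15)/60 + (V_1 - 0)/60 = 0
Collecting terms: 0.03333 × V_1 = 0.25  =>  V_1 = 7.5 V
Part 1:
  Read off the nodal solution: V_1 = 7.5 V
Part 2:
  I_R1 = (V_0 - V_1)/R1 = (15 - 7.5)/60 = 0.125 A
  Magnitude: I_R1 = 0.125 A
Part 3:
  I_R1 = (V_0 - V_1)/R1 = (15 - 7.5)/60 = 0.125 A
  P_R1 = I_R1² × R1 = (0.125)² × 60 = 0.9375 W
Part 4:
  Power in each resistor, P = (ΔV)²/R:
    P_R1 = (15 - 7.5)²/60 = 0.9375 W
    P_R2 = (7.5 - 0)²/60 = 0.9375 W
  P_total = P_R1 + P_R2 = 1.875 W

Final answers:
1. V_1 = 7.5 V
2. I_R1 = 0.125 A
3. P_R1 = 0.9375 W
4. P_total = 1.875 W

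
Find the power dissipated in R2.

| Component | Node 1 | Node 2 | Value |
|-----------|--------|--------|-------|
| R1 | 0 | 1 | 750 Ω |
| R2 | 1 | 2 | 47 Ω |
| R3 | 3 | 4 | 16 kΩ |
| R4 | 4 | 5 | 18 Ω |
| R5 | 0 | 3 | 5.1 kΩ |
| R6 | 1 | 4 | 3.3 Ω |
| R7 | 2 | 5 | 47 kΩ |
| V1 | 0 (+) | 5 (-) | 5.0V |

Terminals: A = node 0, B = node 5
Nodal analysis, taking node 5 as the 0 V reference.
Source V1 fixes V_0 = 5 V.
KCL at each unknown node (sum of currents leaving = 0; resistances in Ω):
  Node 1: (V_1 - 5)/750 + (V_1 - V_2)/47 + (V_1 - V_4)/3.3 = 0
  Node 2: (V_2 - V_1)/47 + (V_2 - 0)/47000 = 0
  Node 3: (V_3 - V_4)/16000 + (V_3 - 5)/5100 = 0
  Node 4: (V_4 - V_3)/16000 + (V_4 - 0)/18 + (V_4 - V_1)/3.3 = 0
Collecting terms (coefficients in siemens):
  0.3256·V_1 - 0.02128·V_2 - 0.303·V_4 = 0.006667
  0.0213·V_2 - 0.02128·V_1 = 0
  0.0002586·V_3 - 0.0000625·V_4 = 0.0009804
  0.3586·V_4 - 0.303·V_1 - 0.0000625·V_3 = 0
Solving these 4 simultaneous equations (Gaussian elimination) gives:
  V_1 = 0.1421 V, V_2 = 0.1419 V, V_3 = 3.821 V, V_4 = 0.1207 V
I_R2 = (V_1 - V_2)/R2 = (0.1421 - 0.1419)/47 = 0.00000302 A
P_R2 = I_R2² × R2 = (0.00000302)² × 47 = 0.0000000004285 W

Final answer: 4.285e-10 W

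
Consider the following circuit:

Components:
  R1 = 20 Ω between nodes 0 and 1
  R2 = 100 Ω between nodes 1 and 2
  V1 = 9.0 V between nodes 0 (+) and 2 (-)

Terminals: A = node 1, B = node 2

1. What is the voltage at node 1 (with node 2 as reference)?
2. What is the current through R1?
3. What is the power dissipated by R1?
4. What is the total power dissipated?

Nodal analysis, taking node 2 as the 0 V reference.
Source V1 fixes V_0 = 9 V.
KCL at each unknown node (sum of currents leaving = 0; resistances in Ω):
  Node 1: (V_1 - 9)/20 + (V_1 - 0)/100 = 0
Collecting terms: 0.06 × V_1 = 0.45  =>  V_1 = 7.5 V
Part 1:
  Read off the nodal solution: V_1 = 7.5 V
Part 2:
  I_R1 = (V_0 - V_1)/R1 = (9 - 7.5)/20 = 0.075 A
  Magnitude: I_R1 = 0.075 A
Part 3:
  I_R1 = (V_0 - V_1)/R1 = (9 - 7.5)/20 = 0.075 A
  P_R1 = I_R1² × R1 = (0.075)² × 20 = 0.1125 W
Part 4:
  Power in each resistor, P = (ΔV)²/R:
    P_R1 = (9 - 7.5)²/20 = 0.1125 W
    P_R2 = (7.5 - 0)²/100 = 0.5625 W
  P_total = P_R1 + P_R2 = 0.675 W

Final answers:
1. V_1 = 7.5 V
2. I_R1 = 0.075 A
3. P_R1 = 0.1125 W
4. P_total = 0.675 W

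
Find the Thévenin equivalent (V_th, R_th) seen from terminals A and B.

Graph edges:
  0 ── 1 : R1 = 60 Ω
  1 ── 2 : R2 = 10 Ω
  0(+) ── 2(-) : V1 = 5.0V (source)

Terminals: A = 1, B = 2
Step 1 — V_th is the open-circuit voltage V_A - V_B (nothing connected across the terminals).
Nodal analysis, taking node 2 as the 0 V reference.
Source V1 fixes V_0 = 5 V.
KCL at each unknown node (sum of currents leaving = 0; resistances in Ω):
  Node 1: (V_1 - 5)/60 + (V_1 - 0)/10 = 0
Collecting terms: 0.1167 × V_1 = 0.08333  =>  V_1 = 0.7143 V
V_th = V_1 - V_2 = 0.7143 - 0 = 0.7143 V
Step 2 — R_th: zero the source — replace V1 by a short circuit (node 2 merges into node 0) — and find the resistance seen between A (node 1) and B (node 0).
Reduce the network between node 1 (A) and node 0 (B) by series/parallel combination:
  Rp1 = R1 ‖ R2 (parallel, both between nodes 0 and 1) = 1/(1/60 + 1/10) = 8.571 Ω
R_th = 8.571 Ω

Final answer: V_th = 0.7143 V, R_th = 8.571 Ω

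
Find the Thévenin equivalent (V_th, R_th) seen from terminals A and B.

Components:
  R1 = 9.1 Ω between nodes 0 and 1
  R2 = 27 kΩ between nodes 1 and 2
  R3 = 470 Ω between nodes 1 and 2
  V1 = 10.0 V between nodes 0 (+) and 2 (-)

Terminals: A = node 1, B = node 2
Step 1 — V_th is the open-circuit voltage V_A - V_B (nothing connected across the terminals).
Nodal analysis, taking node 2 as the 0 V reference.
Source V1 fixes V_0 = 10 V.
KCL at each unknown node (sum of currents leaving = 0; resistances in Ω):
  Node 1: (V_1 - 10)/9.1 + (V_1 - 0)/27000 + (V_1 - 0)/470 = 0
Collecting terms: 0.1121 × V_1 = 1.099  =>  V_1 = 9.807 V
V_th = V_1 - V_2 = 9.807 - 0 = 9.807 V
Step 2 — R_th: zero the source — replace V1 by a short circuit (node 2 merges into node 0) — and find the resistance seen between A (node 1) and B (node 0).
Reduce the network between node 1 (A) and node 0 (B) by series/parallel combination:
  Rp1 = R1 ‖ R2 ‖ R3 (parallel, all between nodes 0 and 1) = 1/(1/9.1 + 1/27000 + 1/470) = 8.924 Ω
R_th = 8.924 Ω

Final answer: V_th = 9.807 V, R_th = 8.924 Ω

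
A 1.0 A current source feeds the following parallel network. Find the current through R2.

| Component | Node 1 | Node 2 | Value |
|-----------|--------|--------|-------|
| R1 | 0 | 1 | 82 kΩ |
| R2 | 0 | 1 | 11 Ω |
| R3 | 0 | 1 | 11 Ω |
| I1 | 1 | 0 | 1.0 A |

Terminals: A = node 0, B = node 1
All resistors sit directly between nodes 0 and 1, so they are in parallel and share one voltage V; the full source current 1 A splits among them.
1/R_par = 1/82000 + 1/11 + 1/11 = 0.1818 S  =>  R_par = 5.5 Ω
V = I × R_par = 1 × 5.5 = 5.5 V
I_R2 = V/R2 = 5.5/11 = 0.5 A

Final answer: 0.5 A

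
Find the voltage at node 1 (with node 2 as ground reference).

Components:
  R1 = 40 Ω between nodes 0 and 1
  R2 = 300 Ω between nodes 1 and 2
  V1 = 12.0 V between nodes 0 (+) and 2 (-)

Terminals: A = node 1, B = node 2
Nodal analysis, taking node 2 as the 0 V reference.
Source V1 fixes V_0 = 12 V.
KCL at each unknown node (sum of currents leaving = 0; resistances in Ω):
  Node 1: (V_1 - 12)/40 + (V_1 - 0)/300 = 0
Collecting terms: 0.02833 × V_1 = 0.3  =>  V_1 = 10.59 V
The requested potential is V_1 = 10.59 V.

Final answer: V_1 = 10.59 V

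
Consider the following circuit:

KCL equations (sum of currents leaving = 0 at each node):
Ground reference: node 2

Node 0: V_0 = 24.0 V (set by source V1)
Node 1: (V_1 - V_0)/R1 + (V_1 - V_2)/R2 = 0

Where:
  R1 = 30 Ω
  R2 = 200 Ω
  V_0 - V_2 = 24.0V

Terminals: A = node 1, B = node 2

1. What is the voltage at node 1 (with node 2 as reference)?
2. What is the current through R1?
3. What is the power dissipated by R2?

Nodal analysis, taking node 2 as the 0 V reference.
Source V1 fixes V_0 = 24 V.
KCL at each unknown node (sum of currents leaving = 0; resistances in Ω):
  Node 1: (V_1 - 24)/30 + (V_1 - 0)/200 = 0
Collecting terms: 0.03833 × V_1 = 0.8  =>  V_1 = 20.87 V
Part 1:
  Read off the nodal solution: V_1 = 20.87 V
Part 2:
  I_R1 = (V_0 - V_1)/R1 = (24 - 20.87)/30 = 0.1043 A
  Magnitude: I_R1 = 0.1043 A
Part 3:
  I_R2 = (V_1 - V_2)/R2 = (20.87 - 0)/200 = 0.1043 A
  P_R2 = I_R2² × R2 = (0.1043)² × 200 = 2.178 W

Final answers:
1. V_1 = 20.87 V
2. I_R1 = 0.1043 A
3. P_R2 = 2.178 W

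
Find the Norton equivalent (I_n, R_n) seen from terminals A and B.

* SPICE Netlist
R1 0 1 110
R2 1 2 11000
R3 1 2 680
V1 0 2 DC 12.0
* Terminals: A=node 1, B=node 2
Find the Thévenin equivalent first; then I_n = V_th/R_th and R_n = R_th.
Step 1 — V_th is the open-circuit voltage V_A - V_B (nothing connected across the terminals).
Nodal analysis, taking node 2 as the 0 V reference.
Source V1 fixes V_0 = 12 V.
KCL at each unknown node (sum of currents leaving = 0; resistances in Ω):
  Node 1: (V_1 - 12)/110 + (V_1 - 0)/11000 + (V_1 - 0)/680 = 0
Collecting terms: 0.01065 × V_1 = 0.1091  =>  V_1 = 10.24 V
V_th = V_1 - V_2 = 10.24 - 0 = 10.24 V
Step 2 — R_th: zero the source — replace V1 by a short circuit (node 2 merges into node 0) — and find the resistance seen between A (node 1) and B (node 0).
Reduce the network between node 1 (A) and node 0 (B) by series/parallel combination:
  Rp1 = R1 ‖ R2 ‖ R3 (parallel, all between nodes 0 and 1) = 1/(1/110 + 1/11000 + 1/680) = 93.88 Ω
R_th = 93.88 Ω
I_n = V_th/R_th = 10.24/93.88 = 0.1091 A, and R_n = R_th = 93.88 Ω

Final answer: I_n = 0.1091 A, R_n = 93.88 Ω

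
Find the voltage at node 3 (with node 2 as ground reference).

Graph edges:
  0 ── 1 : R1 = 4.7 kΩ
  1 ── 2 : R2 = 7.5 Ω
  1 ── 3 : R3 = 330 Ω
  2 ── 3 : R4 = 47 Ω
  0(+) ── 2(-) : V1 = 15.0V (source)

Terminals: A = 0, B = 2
Nodal analysis, taking node 2 as the 0 V reference.
Source V1 fixes V_0 = 15 V.
KCL at each unknown node (sum of currents leaving = 0; resistances in Ω):
  Node 1: (V_1 - 15)/4700 + (V_1 - 0)/7.5 + (V_1 - V_3)/330 = 0
  Node 3: (V_3 - V_1)/330 + (V_3 - 0)/47 = 0
Collecting terms (coefficients in siemens):
  0.1366·V_1 - 0.00303·V_3 = 0.003191
  0.02431·V_3 - 0.00303·V_1 = 0
Determinant D = (0.1366)(0.02431) - (-0.00303)(-0.00303) = 0.003311
V_1 = [(0.003191)(0.02431) - (-0.00303)(0)]/D = 0.02343 V
V_3 = [(0.1366)(0) - (0.003191)(-0.00303)]/D = 0.002921 V
The requested potential is V_3 = 0.002921 V.

Final answer: V_3 = 0.002921 V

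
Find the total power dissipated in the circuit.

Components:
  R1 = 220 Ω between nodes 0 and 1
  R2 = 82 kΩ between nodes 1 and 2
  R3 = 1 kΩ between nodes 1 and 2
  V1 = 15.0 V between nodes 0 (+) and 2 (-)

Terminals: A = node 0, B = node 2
Nodal analysis, taking node 2 as the 0 V reference.
Source V1 fixes V_0 = 15 V.
KCL at each unknown node (sum of currents leaving = 0; resistances in Ω):
  Node 1: (V_1 - 15)/220 + (V_1 - 0)/82000 + (V_1 - 0)/1000 = 0
Collecting terms: 0.005558 × V_1 = 0.06818  =>  V_1 = 12.27 V
Power in each resistor, P = (ΔV)²/R:
  P_R1 = (15 - 12.27)²/220 = 0.03392 W
  P_R2 = (12.27 - 0)²/82000 = 0.001835 W
  P_R3 = (12.27 - 0)²/1000 = 0.1505 W
P_total = P_R1 + P_R2 + P_R3 = 0.1863 W

Final answer: 0.1863 W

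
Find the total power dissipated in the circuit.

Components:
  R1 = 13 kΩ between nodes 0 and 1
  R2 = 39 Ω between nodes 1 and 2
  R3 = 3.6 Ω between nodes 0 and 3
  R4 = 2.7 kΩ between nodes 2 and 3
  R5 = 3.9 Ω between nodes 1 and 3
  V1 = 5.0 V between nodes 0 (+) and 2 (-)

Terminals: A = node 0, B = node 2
Nodal analysis, taking node 2 as the 0 V reference.
Source V1 fixes V_0 = 5 V.
KCL at each unknown node (sum of currents leaving = 0; resistances in Ω):
  Node 1: (V_1 - 5)/13000 + (V_1 - 0)/39 + (V_1 - V_3)/3.9 = 0
  Node 3: (V_3 - 5)/3.6 + (V_3 - 0)/2700 + (V_3 - V_1)/3.9 = 0
Collecting terms (coefficients in siemens):
  0.2821·V_1 - 0.2564·V_3 = 0.0003846
  0.5346·V_3 - 0.2564·V_1 = 1.389
Determinant D = (0.2821)(0.5346) - (-0.2564)(-0.2564) = 0.08507
V_1 = [(0.0003846)(0.5346) - (-0.2564)(1.389)]/D = 4.189 V
V_3 = [(0.2821)(1.389) - (0.0003846)(-0.2564)]/D = 4.607 V
Power in each resistor, P = (ΔV)²/R:
  P_R1 = (5 - 4.189)²/13000 = 0.00005062 W
  P_R2 = (4.189 - 0)²/39 = 0.4499 W
  P_R3 = (5 - 4.607)²/3.6 = 0.04281 W
  P_R4 = (0 - 4.607)²/2700 = 0.007862 W
  P_R5 = (4.189 - 4.607)²/3.9 = 0.04494 W
P_total = P_R1 + P_R2 + P_R3 + P_R4 + P_R5 = 0.5456 W

Final answer: 0.5456 W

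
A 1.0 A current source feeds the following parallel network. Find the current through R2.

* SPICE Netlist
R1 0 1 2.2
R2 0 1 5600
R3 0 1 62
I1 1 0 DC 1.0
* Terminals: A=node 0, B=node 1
All resistors sit directly between nodes 0 and 1, so they are in parallel and share one voltage V; the full source current 1 A splits among them.
1/R_par = 1/2.2 + 1/5600 + 1/62 = 0.4709 S  =>  R_par = 2.124 Ω
V = I × R_par = 1 × 2.124 = 2.124 V
I_R2 = V/R2 = 2.124/5600 = 0.0003793 A

Final answer: 0.0003793 A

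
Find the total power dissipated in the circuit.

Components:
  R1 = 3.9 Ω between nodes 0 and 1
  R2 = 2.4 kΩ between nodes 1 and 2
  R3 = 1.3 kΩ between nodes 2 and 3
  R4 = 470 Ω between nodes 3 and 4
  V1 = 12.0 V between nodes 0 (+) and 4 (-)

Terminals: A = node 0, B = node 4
Nodal analysis, taking node 4 as the 0 V reference.
Source V1 fixes V_0 = 12 V.
KCL at each unknown node (sum of currents leaving = 0; resistances in Ω):
  Node 1: (V_1 - 12)/3.9 + (V_1 - V_2)/2400 = 0
  Node 2: (V_2 - V_1)/2400 + (V_2 - V_3)/1300 = 0
  Node 3: (V_3 - V_2)/1300 + (V_3 - 0)/470 = 0
Collecting terms (coefficients in siemens):
  0.2568·V_1 - 0.0004167·V_2 = 3.077
  0.001186·V_2 - 0.0004167·V_1 - 0.0007692·V_3 = 0
  0.002897·V_3 - 0.0007692·V_2 = 0
Solving these 3 simultaneous equations (Gaussian elimination) gives:
  V_1 = 11.99 V, V_2 = 5.089 V, V_3 = 1.351 V
Power in each resistor, P = (ΔV)²/R:
  P_R1 = (12 - 11.99)²/3.9 = 0.00003224 W
  P_R2 = (11.99 - 5.089)²/2400 = 0.01984 W
  P_R3 = (5.089 - 1.351)²/1300 = 0.01075 W
  P_R4 = (1.351 - 0)²/470 = 0.003885 W
P_total = P_R1 + P_R2 + P_R3 + P_R4 = 0.0345 W

Final answer: 0.0345 W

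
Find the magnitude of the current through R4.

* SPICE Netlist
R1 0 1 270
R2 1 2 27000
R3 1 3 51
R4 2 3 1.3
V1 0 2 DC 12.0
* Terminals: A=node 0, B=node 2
Nodal analysis, taking node 2 as the 0 V reference.
Source V1 fixes V_0 = 12 V.
KCL at each unknown node (sum of currents leaving = 0; resistances in Ω):
  Node 1: (V_1 - 12)/270 + (V_1 - 0)/27000 + (V_1 - V_3)/51 = 0
  Node 3: (V_3 - V_1)/51 + (V_3 - 0)/1.3 = 0
Collecting terms (coefficients in siemens):
  0.02335·V_1 - 0.01961·V_3 = 0.04444
  0.7888·V_3 - 0.01961·V_1 = 0
Determinant D = (0.02335)(0.7888) - (-0.01961)(-0.01961) = 0.01803
V_1 = [(0.04444)(0.7888) - (-0.01961)(0)]/D = 1.944 V
V_3 = [(0.02335)(0) - (0.04444)(-0.01961)]/D = 0.04832 V
I_R4 = (V_2 - V_3)/R4 = (0 - 0.04832)/1.3 = -0.03717 A
|I_R4| = 0.03717 A

Final answer: |I_R4| = 0.03717 A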